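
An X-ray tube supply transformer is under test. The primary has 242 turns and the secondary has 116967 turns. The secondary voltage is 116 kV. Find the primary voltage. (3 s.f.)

V_p/V_s = N_p/N_s, so V_p = 116000 × 242/116967 = 240 V.

V_p ≈ 240 V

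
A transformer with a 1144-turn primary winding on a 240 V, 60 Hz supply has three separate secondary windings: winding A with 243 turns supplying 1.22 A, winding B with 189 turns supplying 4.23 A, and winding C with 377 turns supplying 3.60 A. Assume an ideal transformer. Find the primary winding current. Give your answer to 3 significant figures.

I_p ≈ 2.14 A

V_A = 240 × 243/1144 = 50.979 V; V_B = 240 × 189/1144 = 39.650 V; V_C = 240 × 377/1144 = 79.091 V.
P_out = V_A I_A + V_B I_B + V_C I_C = 50.979×1.22 + 39.650×4.23 + 79.091×3.60 = 62.194 + 167.72 + 284.73 = 514.64 W.
Ideal ⇒ P_in = P_out, so I_p = P_out/V_p = 514.64/240 = 2.14 A.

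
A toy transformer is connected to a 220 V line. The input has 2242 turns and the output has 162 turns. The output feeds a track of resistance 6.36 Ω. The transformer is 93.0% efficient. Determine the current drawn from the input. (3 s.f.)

I_in ≈ 0.194 A

V_out = 220 × 162/2242 = 15.897 V.
I_out = V_out/R = 15.897/6.36 = 2.4995 A.
P_out = V_out I_out = 15.897 × 2.4995 = 39.733 W.
P_in = P_out/η = 39.733/0.930 = 42.723 W.
I_in = P_in/V_in = 42.723/220 = 0.194 A.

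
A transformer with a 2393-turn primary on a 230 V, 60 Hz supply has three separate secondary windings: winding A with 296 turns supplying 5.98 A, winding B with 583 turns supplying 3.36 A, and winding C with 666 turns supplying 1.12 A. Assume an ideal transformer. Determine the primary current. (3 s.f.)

I_p ≈ 1.87 A

V_A = 230 × 296/2393 = 28.450 V; V_B = 230 × 583/2393 = 56.034 V; V_C = 230 × 666/2393 = 64.012 V.
P_out = V_A I_A + V_B I_B + V_C I_C = 28.450×5.98 + 56.034×3.36 + 64.012×1.12 = 170.13 + 188.28 + 71.693 = 430.10 W.
Ideal ⇒ P_in = P_out, so I_p = P_out/V_p = 430.10/230 = 1.87 A.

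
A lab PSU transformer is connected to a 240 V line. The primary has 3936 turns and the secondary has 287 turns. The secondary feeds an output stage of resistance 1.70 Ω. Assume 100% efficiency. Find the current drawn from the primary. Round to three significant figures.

I_p ≈ 0.751 A

V_s = V_p × N_s/N_p = 240 × 287/3936 = 17.500 V.
I_s = V_s/R = 17.500/1.70 = 10.294 A.
For an ideal transformer I_p N_p = I_s N_s, so I_p = 10.294 × 287/3936 = 0.751 A.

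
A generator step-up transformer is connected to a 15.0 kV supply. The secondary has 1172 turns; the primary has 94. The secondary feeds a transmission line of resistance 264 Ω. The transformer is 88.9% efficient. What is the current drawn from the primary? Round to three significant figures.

V_s = 15000 × 1172/94 = 187020 V.
I_s = V_s/R = 187020/264 = 708.41 A.
P_out = V_s I_s = 187020 × 708.41 = 1.3249×10^8 W.
P_in = P_out/η = 1.3249×10^8/0.889 = 1.4903×10^8 W.
I_p = P_in/V_p = 1.4903×10^8/15000 = 9940 A.

I_p ≈ 9940 A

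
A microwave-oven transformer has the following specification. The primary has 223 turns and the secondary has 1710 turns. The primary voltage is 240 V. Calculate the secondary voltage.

V_s/V_p = N_s/N_p, so V_s = 240 × 1710/223 = 1840 V.

V_s ≈ 1840 V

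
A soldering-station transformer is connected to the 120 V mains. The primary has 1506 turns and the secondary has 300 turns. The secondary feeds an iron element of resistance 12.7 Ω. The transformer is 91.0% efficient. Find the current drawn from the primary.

V_s = 120 × 300/1506 = 23.904 V.
I_s = V_s/R = 23.904/12.7 = 1.8822 A.
P_out = V_s I_s = 23.904 × 1.8822 = 44.994 W.
P_in = P_out/η = 44.994/0.910 = 49.444 W.
I_p = P_in/V_p = 49.444/120 = 0.412 A.

I_p ≈ 0.412 A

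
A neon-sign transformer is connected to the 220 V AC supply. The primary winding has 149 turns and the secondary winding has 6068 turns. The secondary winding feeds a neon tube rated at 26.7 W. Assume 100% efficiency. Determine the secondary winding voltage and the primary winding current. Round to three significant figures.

V_s ≈ 8960 V, I_p ≈ 0.121 A

V_s = V_p × N_s/N_p = 220 × 6068/149 = 8959.5 V.
I_s = P/V_s = 26.7/8959.5 = 0.0029801 A.
I_p = I_s × N_s/N_p = 0.0029801 × 6068/149 = 0.121 A.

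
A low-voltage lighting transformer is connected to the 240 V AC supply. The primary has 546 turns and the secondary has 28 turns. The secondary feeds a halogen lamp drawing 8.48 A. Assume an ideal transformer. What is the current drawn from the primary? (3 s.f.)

For an ideal transformer I_p N_p = I_s N_s, so I_p = 8.48 × 28/546 = 0.435 A.

I_p ≈ 0.435 A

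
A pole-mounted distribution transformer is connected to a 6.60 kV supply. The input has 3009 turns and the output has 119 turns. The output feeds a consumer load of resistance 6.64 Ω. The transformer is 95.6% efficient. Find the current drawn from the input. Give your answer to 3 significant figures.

I_in ≈ 1.63 A

V_out = 6600 × 119/3009 = 261.02 V.
I_out = V_out/R = 261.02/6.64 = 39.310 A.
P_out = V_out I_out = 261.02 × 39.310 = 10261 W.
P_in = P_out/η = 10261/0.956 = 10733 W.
I_in = P_in/V_in = 10733/6600 = 1.63 A.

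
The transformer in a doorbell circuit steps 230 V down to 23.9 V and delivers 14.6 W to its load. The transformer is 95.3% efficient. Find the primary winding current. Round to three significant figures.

I_p ≈ 0.0666 A

P_in = P_out/η = 14.6/0.953 = 15.320 W.
I_p = P_in/V_p = 15.320/230 = 0.0666 A.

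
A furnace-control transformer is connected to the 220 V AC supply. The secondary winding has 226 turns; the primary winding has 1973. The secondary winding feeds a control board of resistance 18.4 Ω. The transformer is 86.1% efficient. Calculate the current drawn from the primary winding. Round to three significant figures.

I_p ≈ 0.182 A

V_s = 220 × 226/1973 = 25.200 V.
I_s = V_s/R = 25.200/18.4 = 1.3696 A.
P_out = V_s I_s = 25.200 × 1.3696 = 34.514 W.
P_in = P_out/η = 34.514/0.861 = 40.085 W.
I_p = P_in/V_p = 40.085/220 = 0.182 A.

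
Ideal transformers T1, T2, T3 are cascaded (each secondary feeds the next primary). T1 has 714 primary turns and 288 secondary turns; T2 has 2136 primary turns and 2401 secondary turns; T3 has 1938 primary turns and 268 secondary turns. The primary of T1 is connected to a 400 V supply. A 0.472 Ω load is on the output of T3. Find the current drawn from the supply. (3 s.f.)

After T1: V = 400.00 × 288/714 = 161.34 V.
After T2: V = 161.34 × 2401/2136 = 181.36 V.
After T3: V = 181.36 × 268/1938 = 25.080 V.
I_load = 25.080/0.472 = 53.135 A, so P_out = 25.080 × 53.135 = 1332.6 W.
All ideal ⇒ P_in = P_out, so I_supply = 1332.6/400 = 3.33 A.

I_supply ≈ 3.33 A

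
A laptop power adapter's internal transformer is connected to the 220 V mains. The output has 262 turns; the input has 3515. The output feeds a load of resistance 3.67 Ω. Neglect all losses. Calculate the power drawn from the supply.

P ≈ 73.3 W

V_out = V_in × N_out/N_in = 220 × 262/3515 = 16.398 V.
I_out = V_out/R = 16.398/3.67 = 4.4682 A.
I_in = I_out × N_out/N_in = 4.4682 × 262/3515 = 0.33305 A.
P = V_in I_in = 220 × 0.33305 = 73.3 W.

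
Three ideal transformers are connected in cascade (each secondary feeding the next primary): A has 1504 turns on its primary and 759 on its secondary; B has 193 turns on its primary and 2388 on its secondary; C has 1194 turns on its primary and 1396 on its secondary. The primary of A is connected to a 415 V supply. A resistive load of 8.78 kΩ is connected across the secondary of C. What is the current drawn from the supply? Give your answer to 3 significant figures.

I_supply ≈ 2.52 A

After A: V = 415.00 × 759/1504 = 209.43 V.
After B: V = 209.43 × 2388/193 = 2591.3 V.
After C: V = 2591.3 × 1396/1194 = 3029.7 V.
I_load = 3029.7/8780 = 0.34507 A, so P_out = 3029.7 × 0.34507 = 1045.5 W.
All ideal ⇒ P_in = P_out, so I_supply = 1045.5/415 = 2.52 A.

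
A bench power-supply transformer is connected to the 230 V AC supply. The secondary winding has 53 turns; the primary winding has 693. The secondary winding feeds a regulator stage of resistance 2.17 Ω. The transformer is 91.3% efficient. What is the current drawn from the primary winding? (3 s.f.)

V_s = 230 × 53/693 = 17.590 V.
I_s = V_s/R = 17.590/2.17 = 8.1061 A.
P_out = V_s I_s = 17.590 × 8.1061 = 142.59 W.
P_in = P_out/η = 142.59/0.913 = 156.17 W.
I_p = P_in/V_p = 156.17/230 = 0.679 A.

I_p ≈ 0.679 A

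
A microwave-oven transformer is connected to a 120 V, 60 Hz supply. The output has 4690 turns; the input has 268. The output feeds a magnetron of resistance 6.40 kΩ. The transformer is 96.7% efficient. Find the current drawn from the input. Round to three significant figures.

I_in ≈ 5.94 A

V_out = 120 × 4690/268 = 2100.0 V.
I_out = V_out/R = 2100.0/6400 = 0.32812 A.
P_out = V_out I_out = 2100.0 × 0.32812 = 689.06 W.
P_in = P_out/η = 689.06/0.967 = 712.58 W.
I_in = P_in/V_in = 712.58/120 = 5.94 A.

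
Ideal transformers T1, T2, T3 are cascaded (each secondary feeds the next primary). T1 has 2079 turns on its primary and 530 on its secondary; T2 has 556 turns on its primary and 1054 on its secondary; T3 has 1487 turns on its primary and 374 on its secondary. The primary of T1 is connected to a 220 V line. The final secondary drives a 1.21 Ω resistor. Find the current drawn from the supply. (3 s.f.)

Secondary of T1: V = 220.00 × 530/2079 = 56.085 V.
Secondary of T2: V = 56.085 × 1054/556 = 106.32 V.
Secondary of T3: V = 106.32 × 374/1487 = 26.741 V.
I_load = 26.741/1.21 = 22.100 A, so P_out = 26.741 × 22.100 = 590.96 W.
All ideal ⇒ P_in = P_out, so I_supply = 590.96/220 = 2.69 A.

I_supply ≈ 2.69 A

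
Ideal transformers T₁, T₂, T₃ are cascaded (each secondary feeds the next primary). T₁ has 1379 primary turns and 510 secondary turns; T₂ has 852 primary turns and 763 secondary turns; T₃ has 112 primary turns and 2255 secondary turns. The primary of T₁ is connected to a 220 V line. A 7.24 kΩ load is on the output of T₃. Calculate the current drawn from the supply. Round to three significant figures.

I_supply ≈ 1.35 A

Secondary of T₁: V = 220.00 × 510/1379 = 81.363 V.
Secondary of T₂: V = 81.363 × 763/852 = 72.864 V.
Secondary of T₃: V = 72.864 × 2255/112 = 1467.0 V.
I_load = 1467.0/7240 = 0.20263 A, so P_out = 1467.0 × 0.20263 = 297.27 W.
All ideal ⇒ P_in = P_out, so I_supply = 297.27/220 = 1.35 A.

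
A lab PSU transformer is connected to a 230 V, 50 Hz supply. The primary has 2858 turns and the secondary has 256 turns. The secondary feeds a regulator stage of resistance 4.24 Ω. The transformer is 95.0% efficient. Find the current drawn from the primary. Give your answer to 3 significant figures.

V_s = 230 × 256/2858 = 20.602 V.
I_s = V_s/R = 20.602/4.24 = 4.8589 A.
P_out = V_s I_s = 20.602 × 4.8589 = 100.10 W.
P_in = P_out/η = 100.10/0.950 = 105.37 W.
I_p = P_in/V_p = 105.37/230 = 0.458 A.

I_p ≈ 0.458 A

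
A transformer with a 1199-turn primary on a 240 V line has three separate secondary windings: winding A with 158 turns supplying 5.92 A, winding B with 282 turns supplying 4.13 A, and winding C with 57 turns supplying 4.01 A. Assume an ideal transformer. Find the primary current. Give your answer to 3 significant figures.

I_p ≈ 1.94 A

V_A = 240 × 158/1199 = 31.626 V; V_B = 240 × 282/1199 = 56.447 V; V_C = 240 × 57/1199 = 11.410 V.
P_out = V_A I_A + V_B I_B + V_C I_C = 31.626×5.92 + 56.447×4.13 + 11.410×4.01 = 187.23 + 233.13 + 45.752 = 466.11 W.
Ideal ⇒ P_in = P_out, so I_p = P_out/V_p = 466.11/240 = 1.94 A.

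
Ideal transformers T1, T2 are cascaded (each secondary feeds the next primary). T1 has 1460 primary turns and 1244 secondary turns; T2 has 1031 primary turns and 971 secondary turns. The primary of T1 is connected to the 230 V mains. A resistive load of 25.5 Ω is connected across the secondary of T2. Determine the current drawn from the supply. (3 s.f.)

Secondary of T1: V = 230.00 × 1244/1460 = 195.97 V.
Secondary of T2: V = 195.97 × 971/1031 = 184.57 V.
I_load = 184.57/25.5 = 7.2380 A, so P_out = 184.57 × 7.2380 = 1335.9 W.
All ideal ⇒ P_in = P_out, so I_supply = 1335.9/230 = 5.81 A.

I_supply ≈ 5.81 A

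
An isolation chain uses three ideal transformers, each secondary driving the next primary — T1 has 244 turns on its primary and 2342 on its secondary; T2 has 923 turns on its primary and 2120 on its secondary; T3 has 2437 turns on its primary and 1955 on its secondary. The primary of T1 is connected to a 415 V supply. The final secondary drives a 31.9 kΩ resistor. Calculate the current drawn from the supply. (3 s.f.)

Secondary of T1: V = 415.00 × 2342/244 = 3983.3 V.
Secondary of T2: V = 3983.3 × 2120/923 = 9149.1 V.
Secondary of T3: V = 9149.1 × 1955/2437 = 7339.6 V.
I_load = 7339.6/31900 = 0.23008 A, so P_out = 7339.6 × 0.23008 = 1688.7 W.
All ideal ⇒ P_in = P_out, so I_supply = 1688.7/415 = 4.07 A.

I_supply ≈ 4.07 A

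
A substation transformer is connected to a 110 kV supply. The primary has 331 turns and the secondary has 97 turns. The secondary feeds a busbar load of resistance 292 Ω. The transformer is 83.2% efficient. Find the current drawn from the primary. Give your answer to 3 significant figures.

V_s = 110000 × 97/331 = 32236 V.
I_s = V_s/R = 32236/292 = 110.40 A.
P_out = V_s I_s = 32236 × 110.40 = 3.5587×10^6 W.
P_in = P_out/η = 3.5587×10^6/0.832 = 4.2773×10^6 W.
I_p = P_in/V_p = 4.2773×10^6/110000 = 38.9 A.

I_p ≈ 38.9 A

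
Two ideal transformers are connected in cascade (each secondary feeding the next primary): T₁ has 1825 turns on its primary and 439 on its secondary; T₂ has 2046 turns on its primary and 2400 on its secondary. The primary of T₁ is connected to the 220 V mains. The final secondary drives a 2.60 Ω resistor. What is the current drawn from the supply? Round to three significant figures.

After T₁: V = 220.00 × 439/1825 = 52.921 V.
After T₂: V = 52.921 × 2400/2046 = 62.077 V.
I_load = 62.077/2.60 = 23.876 A, so P_out = 62.077 × 23.876 = 1482.1 W.
All ideal ⇒ P_in = P_out, so I_supply = 1482.1/220 = 6.74 A.

I_supply ≈ 6.74 A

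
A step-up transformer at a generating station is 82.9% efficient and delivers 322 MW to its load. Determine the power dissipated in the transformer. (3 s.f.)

P_loss ≈ 6.64×10^7 W

P_in = P_out/η = 3.22×10^8/0.829 = 3.88420×10^8 W.
P_loss = P_in − P_out = 3.88420×10^8 − 3.22×10^8 = 6.64×10^7 W.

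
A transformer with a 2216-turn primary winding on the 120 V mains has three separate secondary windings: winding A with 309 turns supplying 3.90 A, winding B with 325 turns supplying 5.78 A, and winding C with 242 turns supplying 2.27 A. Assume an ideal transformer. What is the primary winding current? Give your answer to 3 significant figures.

V_A = 120 × 309/2216 = 16.733 V; V_B = 120 × 325/2216 = 17.599 V; V_C = 120 × 242/2216 = 13.105 V.
P_out = V_A I_A + V_B I_B + V_C I_C = 16.733×3.90 + 17.599×5.78 + 13.105×2.27 = 65.258 + 101.72 + 29.748 = 196.73 W.
Ideal ⇒ P_in = P_out, so I_p = P_out/V_p = 196.73/120 = 1.64 A.

I_p ≈ 1.64 A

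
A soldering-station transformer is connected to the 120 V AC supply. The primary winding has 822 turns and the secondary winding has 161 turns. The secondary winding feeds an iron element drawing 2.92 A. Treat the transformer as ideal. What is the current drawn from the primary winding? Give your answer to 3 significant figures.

For an ideal transformer I_p N_p = I_s N_s, so I_p = 2.92 × 161/822 = 0.572 A.

I_p ≈ 0.572 A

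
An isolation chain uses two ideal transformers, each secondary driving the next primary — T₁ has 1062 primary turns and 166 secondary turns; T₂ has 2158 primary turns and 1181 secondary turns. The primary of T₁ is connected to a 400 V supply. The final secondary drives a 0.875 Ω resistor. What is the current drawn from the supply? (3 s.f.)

I_supply ≈ 3.35 A

Secondary of T₁: V = 400.00 × 166/1062 = 62.524 V.
Secondary of T₂: V = 62.524 × 1181/2158 = 34.217 V.
I_load = 34.217/0.875 = 39.105 A, so P_out = 34.217 × 39.105 = 1338.1 W.
All ideal ⇒ P_in = P_out, so I_supply = 1338.1/400 = 3.35 A.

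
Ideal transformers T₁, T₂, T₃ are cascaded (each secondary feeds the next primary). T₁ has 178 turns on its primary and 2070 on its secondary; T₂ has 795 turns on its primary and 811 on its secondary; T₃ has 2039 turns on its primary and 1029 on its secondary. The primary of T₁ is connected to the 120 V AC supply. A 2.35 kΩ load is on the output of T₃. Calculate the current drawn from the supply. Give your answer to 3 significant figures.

Secondary of T₁: V = 120.00 × 2070/178 = 1395.5 V.
Secondary of T₂: V = 1395.5 × 811/795 = 1423.6 V.
Secondary of T₃: V = 1423.6 × 1029/2039 = 718.43 V.
I_load = 718.43/2350 = 0.30571 A, so P_out = 718.43 × 0.30571 = 219.63 W.
All ideal ⇒ P_in = P_out, so I_supply = 219.63/120 = 1.83 A.

I_supply ≈ 1.83 A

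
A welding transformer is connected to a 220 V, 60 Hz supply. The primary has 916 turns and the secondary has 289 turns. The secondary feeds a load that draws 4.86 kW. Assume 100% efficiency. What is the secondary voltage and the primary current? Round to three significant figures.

V_s ≈ 69.4 V, I_p ≈ 22.1 A

V_s = V_p × N_s/N_p = 220 × 289/916 = 69.410 V.
I_s = P/V_s = 4860/69.410 = 70.018 A.
I_p = I_s × N_s/N_p = 70.018 × 289/916 = 22.1 A.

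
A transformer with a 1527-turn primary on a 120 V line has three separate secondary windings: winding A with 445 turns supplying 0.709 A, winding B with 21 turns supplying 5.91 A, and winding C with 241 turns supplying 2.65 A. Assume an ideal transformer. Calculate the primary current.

I_p ≈ 0.706 A

V_A = 120 × 445/1527 = 34.971 V; V_B = 120 × 21/1527 = 1.6503 V; V_C = 120 × 241/1527 = 18.939 V.
P_out = V_A I_A + V_B I_B + V_C I_C = 34.971×0.709 + 1.6503×5.91 + 18.939×2.65 = 24.794 + 9.7532 + 50.189 = 84.736 W.
Ideal ⇒ P_in = P_out, so I_p = P_out/V_p = 84.736/120 = 0.706 A.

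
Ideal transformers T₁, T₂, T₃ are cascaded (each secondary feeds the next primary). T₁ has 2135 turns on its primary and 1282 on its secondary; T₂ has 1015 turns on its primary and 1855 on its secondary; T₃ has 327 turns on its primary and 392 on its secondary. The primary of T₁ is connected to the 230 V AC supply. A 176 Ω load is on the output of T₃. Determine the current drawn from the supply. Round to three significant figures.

I_supply ≈ 2.26 A

Secondary of T₁: V = 230.00 × 1282/2135 = 138.11 V.
Secondary of T₂: V = 138.11 × 1855/1015 = 252.40 V.
Secondary of T₃: V = 252.40 × 392/327 = 302.58 V.
I_load = 302.58/176 = 1.7192 A, so P_out = 302.58 × 1.7192 = 520.18 W.
All ideal ⇒ P_in = P_out, so I_supply = 520.18/230 = 2.26 A.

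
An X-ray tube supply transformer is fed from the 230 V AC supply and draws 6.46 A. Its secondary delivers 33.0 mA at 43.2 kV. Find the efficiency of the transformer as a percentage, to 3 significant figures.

η ≈ 95.9%

P_in = 230 × 6.46 = 1485.80 W.
P_out = 43200 × 0.0330 = 1425.60 W.
η = P_out/P_in = 1425.60/1485.80 = 0.959.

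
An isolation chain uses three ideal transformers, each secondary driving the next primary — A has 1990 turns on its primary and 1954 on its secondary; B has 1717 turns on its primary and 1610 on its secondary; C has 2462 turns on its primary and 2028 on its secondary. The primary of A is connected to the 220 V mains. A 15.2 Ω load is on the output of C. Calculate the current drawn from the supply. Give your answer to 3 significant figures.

After A: V = 220.00 × 1954/1990 = 216.02 V.
After B: V = 216.02 × 1610/1717 = 202.56 V.
After C: V = 202.56 × 2028/2462 = 166.85 V.
I_load = 166.85/15.2 = 10.977 A, so P_out = 166.85 × 10.977 = 1831.5 W.
All ideal ⇒ P_in = P_out, so I_supply = 1831.5/220 = 8.33 A.

I_supply ≈ 8.33 A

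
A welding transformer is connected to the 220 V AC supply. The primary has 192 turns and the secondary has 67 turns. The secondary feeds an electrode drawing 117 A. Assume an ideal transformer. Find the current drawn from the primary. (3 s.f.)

For an ideal transformer I_p N_p = I_s N_s, so I_p = 117 × 67/192 = 40.8 A.

I_p ≈ 40.8 A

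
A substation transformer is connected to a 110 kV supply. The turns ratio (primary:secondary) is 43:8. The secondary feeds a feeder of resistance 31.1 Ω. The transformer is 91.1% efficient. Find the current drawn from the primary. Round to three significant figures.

I_p ≈ 134 A

V_s = 110000 × 8/43 = 20465 V.
I_s = V_s/R = 20465/31.1 = 658.04 A.
P_out = V_s I_s = 20465 × 658.04 = 1.3467×10^7 W.
P_in = P_out/η = 1.3467×10^7/0.911 = 1.4783×10^7 W.
I_p = P_in/V_p = 1.4783×10^7/110000 = 134 A.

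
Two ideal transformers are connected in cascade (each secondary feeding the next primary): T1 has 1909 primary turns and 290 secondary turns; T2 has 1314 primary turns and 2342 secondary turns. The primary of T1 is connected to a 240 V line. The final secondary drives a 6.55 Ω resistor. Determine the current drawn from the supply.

I_supply ≈ 2.69 A

After T1: V = 240.00 × 290/1909 = 36.459 V.
After T2: V = 36.459 × 2342/1314 = 64.982 V.
I_load = 64.982/6.55 = 9.9210 A, so P_out = 64.982 × 9.9210 = 644.69 W.
All ideal ⇒ P_in = P_out, so I_supply = 644.69/240 = 2.69 A.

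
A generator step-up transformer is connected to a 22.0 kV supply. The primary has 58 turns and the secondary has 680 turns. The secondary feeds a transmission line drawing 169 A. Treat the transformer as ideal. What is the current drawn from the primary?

I_p ≈ 1980 A

For an ideal transformer I_p N_p = I_s N_s, so I_p = 169 × 680/58 = 1980 A.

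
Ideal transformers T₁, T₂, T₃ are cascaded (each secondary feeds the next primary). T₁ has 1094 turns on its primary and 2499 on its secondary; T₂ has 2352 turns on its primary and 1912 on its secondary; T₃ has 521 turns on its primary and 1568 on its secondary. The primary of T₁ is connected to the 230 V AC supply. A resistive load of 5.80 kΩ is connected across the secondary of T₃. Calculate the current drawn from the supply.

After T₁: V = 230.00 × 2499/1094 = 525.38 V.
After T₂: V = 525.38 × 1912/2352 = 427.10 V.
After T₃: V = 427.10 × 1568/521 = 1285.4 V.
I_load = 1285.4/5800 = 0.22162 A, so P_out = 1285.4 × 0.22162 = 284.87 W.
All ideal ⇒ P_in = P_out, so I_supply = 284.87/230 = 1.24 A.

I_supply ≈ 1.24 A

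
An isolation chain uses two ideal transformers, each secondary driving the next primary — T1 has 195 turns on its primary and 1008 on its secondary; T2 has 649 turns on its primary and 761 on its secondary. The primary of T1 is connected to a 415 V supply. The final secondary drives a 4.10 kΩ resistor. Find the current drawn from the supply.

After T1: V = 415.00 × 1008/195 = 2145.2 V.
After T2: V = 2145.2 × 761/649 = 2515.4 V.
I_load = 2515.4/4100 = 0.61352 A, so P_out = 2515.4 × 0.61352 = 1543.3 W.
All ideal ⇒ P_in = P_out, so I_supply = 1543.3/415 = 3.72 A.

I_supply ≈ 3.72 A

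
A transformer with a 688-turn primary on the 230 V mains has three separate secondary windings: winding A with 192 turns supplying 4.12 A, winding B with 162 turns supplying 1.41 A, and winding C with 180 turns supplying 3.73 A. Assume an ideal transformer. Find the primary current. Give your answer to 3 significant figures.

I_p ≈ 2.46 A

V_A = 230 × 192/688 = 64.186 V; V_B = 230 × 162/688 = 54.157 V; V_C = 230 × 180/688 = 60.174 V.
P_out = V_A I_A + V_B I_B + V_C I_C = 64.186×4.12 + 54.157×1.41 + 60.174×3.73 = 264.45 + 76.361 + 224.45 = 565.26 W.
Ideal ⇒ P_in = P_out, so I_p = P_out/V_p = 565.26/230 = 2.46 A.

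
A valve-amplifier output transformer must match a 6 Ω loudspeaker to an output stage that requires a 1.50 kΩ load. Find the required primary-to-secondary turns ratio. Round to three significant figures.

N_p/N_s ≈ 15.8

Z_p/Z_s = (N_p/N_s)², so N_p/N_s = √(1500/6) = √250 = 15.8.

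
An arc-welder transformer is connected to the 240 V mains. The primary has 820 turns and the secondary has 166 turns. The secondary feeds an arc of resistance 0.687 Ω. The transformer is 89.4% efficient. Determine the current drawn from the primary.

I_p ≈ 16.0 A

V_s = 240 × 166/820 = 48.585 V.
I_s = V_s/R = 48.585/0.687 = 70.721 A.
P_out = V_s I_s = 48.585 × 70.721 = 3436.0 W.
P_in = P_out/η = 3436.0/0.894 = 3843.4 W.
I_p = P_in/V_p = 3843.4/240 = 16.0 A.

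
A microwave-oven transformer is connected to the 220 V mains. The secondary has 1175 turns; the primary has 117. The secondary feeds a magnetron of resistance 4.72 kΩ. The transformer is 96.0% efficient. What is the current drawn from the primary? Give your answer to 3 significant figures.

V_s = 220 × 1175/117 = 2209.4 V.
I_s = V_s/R = 2209.4/4720 = 0.46809 A.
P_out = V_s I_s = 2209.4 × 0.46809 = 1034.2 W.
P_in = P_out/η = 1034.2/0.960 = 1077.3 W.
I_p = P_in/V_p = 1077.3/220 = 4.90 A.

I_p ≈ 4.90 A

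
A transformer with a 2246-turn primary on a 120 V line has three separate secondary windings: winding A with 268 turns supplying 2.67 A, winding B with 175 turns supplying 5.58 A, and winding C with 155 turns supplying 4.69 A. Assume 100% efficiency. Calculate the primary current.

V_A = 120 × 268/2246 = 14.319 V; V_B = 120 × 175/2246 = 9.3500 V; V_C = 120 × 155/2246 = 8.2814 V.
P_out = V_A I_A + V_B I_B + V_C I_C = 14.319×2.67 + 9.3500×5.58 + 8.2814×4.69 = 38.231 + 52.173 + 38.840 = 129.24 W.
Ideal ⇒ P_in = P_out, so I_p = P_out/V_p = 129.24/120 = 1.08 A.

I_p ≈ 1.08 A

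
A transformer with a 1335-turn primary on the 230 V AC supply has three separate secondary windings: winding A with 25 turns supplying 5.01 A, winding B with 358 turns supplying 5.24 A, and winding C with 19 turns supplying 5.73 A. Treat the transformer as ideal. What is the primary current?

I_p ≈ 1.58 A

V_A = 230 × 25/1335 = 4.3071 V; V_B = 230 × 358/1335 = 61.678 V; V_C = 230 × 19/1335 = 3.2734 V.
P_out = V_A I_A + V_B I_B + V_C I_C = 4.3071×5.01 + 61.678×5.24 + 3.2734×5.73 = 21.579 + 323.19 + 18.757 = 363.53 W.
Ideal ⇒ P_in = P_out, so I_p = P_out/V_p = 363.53/230 = 1.58 A.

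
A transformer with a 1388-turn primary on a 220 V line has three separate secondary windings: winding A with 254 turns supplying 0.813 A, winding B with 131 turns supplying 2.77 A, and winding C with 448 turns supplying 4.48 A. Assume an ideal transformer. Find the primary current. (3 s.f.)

I_p ≈ 1.86 A

V_A = 220 × 254/1388 = 40.259 V; V_B = 220 × 131/1388 = 20.764 V; V_C = 220 × 448/1388 = 71.009 V.
P_out = V_A I_A + V_B I_B + V_C I_C = 40.259×0.813 + 20.764×2.77 + 71.009×4.48 = 32.731 + 57.515 + 318.12 = 408.37 W.
Ideal ⇒ P_in = P_out, so I_p = P_out/V_p = 408.37/220 = 1.86 A.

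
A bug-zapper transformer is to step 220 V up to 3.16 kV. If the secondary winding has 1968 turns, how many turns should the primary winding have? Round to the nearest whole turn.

N_p/N_s = V_p/V_s, so N_p = 1968 × 220/3160 = 137.0 ≈ 137 turns.

N_p = 137 turns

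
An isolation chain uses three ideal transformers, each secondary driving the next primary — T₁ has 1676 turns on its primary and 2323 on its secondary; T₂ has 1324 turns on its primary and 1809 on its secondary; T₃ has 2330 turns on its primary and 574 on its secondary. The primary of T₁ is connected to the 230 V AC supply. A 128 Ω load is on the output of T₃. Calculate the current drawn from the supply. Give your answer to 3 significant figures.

Secondary of T₁: V = 230.00 × 2323/1676 = 318.79 V.
Secondary of T₂: V = 318.79 × 1809/1324 = 435.57 V.
Secondary of T₃: V = 435.57 × 574/2330 = 107.30 V.
I_load = 107.30/128 = 0.83830 A, so P_out = 107.30 × 0.83830 = 89.952 W.
All ideal ⇒ P_in = P_out, so I_supply = 89.952/230 = 0.391 A.

I_supply ≈ 0.391 A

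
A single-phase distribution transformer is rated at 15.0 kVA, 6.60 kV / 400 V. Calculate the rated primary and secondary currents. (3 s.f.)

I_p ≈ 2.27 A, I_s ≈ 37.5 A

I_p = S/V_p = 15000/6600 = 2.27 A.
I_s = S/V_s = 15000/400 = 37.5 A.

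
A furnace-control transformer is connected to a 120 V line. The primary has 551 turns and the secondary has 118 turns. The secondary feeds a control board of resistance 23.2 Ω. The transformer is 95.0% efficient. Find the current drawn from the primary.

I_p ≈ 0.250 A

V_s = 120 × 118/551 = 25.699 V.
I_s = V_s/R = 25.699/23.2 = 1.1077 A.
P_out = V_s I_s = 25.699 × 1.1077 = 28.467 W.
P_in = P_out/η = 28.467/0.950 = 29.965 W.
I_p = P_in/V_p = 29.965/120 = 0.250 A.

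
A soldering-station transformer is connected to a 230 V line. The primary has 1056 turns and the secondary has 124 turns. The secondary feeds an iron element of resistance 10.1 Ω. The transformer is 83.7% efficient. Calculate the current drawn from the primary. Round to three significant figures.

V_s = 230 × 124/1056 = 27.008 V.
I_s = V_s/R = 27.008/10.1 = 2.6740 A.
P_out = V_s I_s = 27.008 × 2.6740 = 72.219 W.
P_in = P_out/η = 72.219/0.837 = 86.283 W.
I_p = P_in/V_p = 86.283/230 = 0.375 A.

I_p ≈ 0.375 A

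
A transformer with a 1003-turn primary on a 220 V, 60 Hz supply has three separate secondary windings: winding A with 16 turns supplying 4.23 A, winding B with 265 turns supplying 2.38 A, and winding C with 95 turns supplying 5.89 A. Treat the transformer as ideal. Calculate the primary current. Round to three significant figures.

I_p ≈ 1.25 A

V_A = 220 × 16/1003 = 3.5095 V; V_B = 220 × 265/1003 = 58.126 V; V_C = 220 × 95/1003 = 20.837 V.
P_out = V_A I_A + V_B I_B + V_C I_C = 3.5095×4.23 + 58.126×2.38 + 20.837×5.89 = 14.845 + 138.34 + 122.73 = 275.92 W.
Ideal ⇒ P_in = P_out, so I_p = P_out/V_p = 275.92/220 = 1.25 A.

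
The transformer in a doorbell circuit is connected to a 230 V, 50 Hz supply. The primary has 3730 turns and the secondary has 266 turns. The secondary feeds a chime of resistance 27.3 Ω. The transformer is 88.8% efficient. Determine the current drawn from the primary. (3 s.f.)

I_p ≈ 0.0483 A

V_s = 230 × 266/3730 = 16.402 V.
I_s = V_s/R = 16.402/27.3 = 0.60081 A.
P_out = V_s I_s = 16.402 × 0.60081 = 9.8546 W.
P_in = P_out/η = 9.8546/0.888 = 11.098 W.
I_p = P_in/V_p = 11.098/230 = 0.0483 A.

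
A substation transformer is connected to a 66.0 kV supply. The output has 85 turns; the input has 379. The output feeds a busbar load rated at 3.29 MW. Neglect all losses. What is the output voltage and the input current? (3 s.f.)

V_out ≈ 14800 V, I_in ≈ 49.8 A

V_out = V_in × N_out/N_in = 66000 × 85/379 = 14802 V.
I_out = P/V_out = 3.29×10^6/14802 = 222.27 A.
I_in = I_out × N_out/N_in = 222.27 × 85/379 = 49.8 A.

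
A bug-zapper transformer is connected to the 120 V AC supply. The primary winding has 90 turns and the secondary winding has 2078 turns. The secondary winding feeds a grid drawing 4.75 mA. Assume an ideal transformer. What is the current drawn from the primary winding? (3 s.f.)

I_p ≈ 0.110 A

For an ideal transformer I_p N_p = I_s N_s, so I_p = 0.00475 × 2078/90 = 0.110 A.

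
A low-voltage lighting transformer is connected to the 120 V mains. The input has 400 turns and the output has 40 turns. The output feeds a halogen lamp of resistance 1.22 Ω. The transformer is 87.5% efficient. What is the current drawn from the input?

V_out = 120 × 40/400 = 12.000 V.
I_out = V_out/R = 12.000/1.22 = 9.8361 A.
P_out = V_out I_out = 12.000 × 9.8361 = 118.03 W.
P_in = P_out/η = 118.03/0.875 = 134.89 W.
I_in = P_in/V_in = 134.89/120 = 1.12 A.

I_in ≈ 1.12 A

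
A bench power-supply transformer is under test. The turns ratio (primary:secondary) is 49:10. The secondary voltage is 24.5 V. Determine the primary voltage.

V_p ≈ 120 V

V_p/V_s = N_p/N_s, so V_p = 24.5 × 49/10 = 120 V.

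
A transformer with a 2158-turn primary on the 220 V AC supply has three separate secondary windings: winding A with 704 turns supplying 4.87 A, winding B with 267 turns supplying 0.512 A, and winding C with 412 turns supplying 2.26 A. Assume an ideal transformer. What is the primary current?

I_p ≈ 2.08 A

V_A = 220 × 704/2158 = 71.770 V; V_B = 220 × 267/2158 = 27.220 V; V_C = 220 × 412/2158 = 42.002 V.
P_out = V_A I_A + V_B I_B + V_C I_C = 71.770×4.87 + 27.220×0.512 + 42.002×2.26 = 349.52 + 13.936 + 94.924 = 458.38 W.
Ideal ⇒ P_in = P_out, so I_p = P_out/V_p = 458.38/220 = 2.08 A.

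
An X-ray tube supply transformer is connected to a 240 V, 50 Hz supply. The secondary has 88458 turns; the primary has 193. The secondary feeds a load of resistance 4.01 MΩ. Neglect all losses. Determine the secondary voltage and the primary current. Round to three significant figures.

V_s ≈ 110000 V, I_p ≈ 12.6 A

V_s = V_p × N_s/N_p = 240 × 88458/193 = 110000 V.
I_s = V_s/R = 110000/(4.01×10^6) = 0.027431 A.
I_p = I_s × N_s/N_p = 0.027431 × 88458/193 = 12.6 A.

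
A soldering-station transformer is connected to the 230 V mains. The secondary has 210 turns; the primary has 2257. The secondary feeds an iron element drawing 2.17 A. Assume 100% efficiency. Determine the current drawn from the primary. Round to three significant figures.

I_p ≈ 0.202 A

For an ideal transformer I_p N_p = I_s N_s, so I_p = 2.17 × 210/2257 = 0.202 A.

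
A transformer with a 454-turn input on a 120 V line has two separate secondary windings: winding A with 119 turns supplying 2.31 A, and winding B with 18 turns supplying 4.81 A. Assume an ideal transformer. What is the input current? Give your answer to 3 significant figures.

V_A = 120 × 119/454 = 31.454 V; V_B = 120 × 18/454 = 4.7577 V.
P_out = V_A I_A + V_B I_B = 31.454×2.31 + 4.7577×4.81 = 72.658 + 22.885 = 95.543 W.
Ideal ⇒ P_in = P_out, so I_in = P_out/V_in = 95.543/120 = 0.796 A.

I_in ≈ 0.796 A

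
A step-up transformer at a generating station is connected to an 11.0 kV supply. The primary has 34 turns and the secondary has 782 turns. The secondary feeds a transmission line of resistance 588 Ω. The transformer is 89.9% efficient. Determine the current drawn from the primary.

I_p ≈ 11000 A

V_s = 11000 × 782/34 = 253000 V.
I_s = V_s/R = 253000/588 = 430.27 A.
P_out = V_s I_s = 253000 × 430.27 = 1.0886×10^8 W.
P_in = P_out/η = 1.0886×10^8/0.899 = 1.2109×10^8 W.
I_p = P_in/V_p = 1.2109×10^8/11000 = 11000 A.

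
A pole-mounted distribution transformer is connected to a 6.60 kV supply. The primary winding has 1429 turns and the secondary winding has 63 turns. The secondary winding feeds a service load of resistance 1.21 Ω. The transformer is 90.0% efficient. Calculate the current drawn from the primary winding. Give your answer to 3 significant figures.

V_s = 6600 × 63/1429 = 290.97 V.
I_s = V_s/R = 290.97/1.21 = 240.47 A.
P_out = V_s I_s = 290.97 × 240.47 = 69971 W.
P_in = P_out/η = 69971/0.900 = 77746 W.
I_p = P_in/V_p = 77746/6600 = 11.8 A.

I_p ≈ 11.8 A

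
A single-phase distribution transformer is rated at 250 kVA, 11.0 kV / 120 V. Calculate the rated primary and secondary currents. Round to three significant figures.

I_p = S/V_p = 250000/11000 = 22.7 A.
I_s = S/V_s = 250000/120 = 2080 A.

I_p ≈ 22.7 A, I_s ≈ 2080 A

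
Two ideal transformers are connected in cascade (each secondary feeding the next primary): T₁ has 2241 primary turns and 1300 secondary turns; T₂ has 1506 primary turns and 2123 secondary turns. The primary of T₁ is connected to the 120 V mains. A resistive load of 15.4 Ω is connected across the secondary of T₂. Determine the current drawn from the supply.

I_supply ≈ 5.21 A

Secondary of T₁: V = 120.00 × 1300/2241 = 69.612 V.
Secondary of T₂: V = 69.612 × 2123/1506 = 98.131 V.
I_load = 98.131/15.4 = 6.3722 A, so P_out = 98.131 × 6.3722 = 625.31 W.
All ideal ⇒ P_in = P_out, so I_supply = 625.31/120 = 5.21 A.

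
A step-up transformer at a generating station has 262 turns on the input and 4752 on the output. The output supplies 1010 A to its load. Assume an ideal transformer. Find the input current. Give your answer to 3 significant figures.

I_in ≈ 18300 A

For an ideal transformer I_in/I_out = N_out/N_in, so I_in = 1010 × 4752/262 = 18300 A.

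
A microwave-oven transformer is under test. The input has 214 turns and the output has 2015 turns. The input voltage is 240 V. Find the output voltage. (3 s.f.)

V_out/V_in = N_out/N_in, so V_out = 240 × 2015/214 = 2260 V.

V_out ≈ 2260 V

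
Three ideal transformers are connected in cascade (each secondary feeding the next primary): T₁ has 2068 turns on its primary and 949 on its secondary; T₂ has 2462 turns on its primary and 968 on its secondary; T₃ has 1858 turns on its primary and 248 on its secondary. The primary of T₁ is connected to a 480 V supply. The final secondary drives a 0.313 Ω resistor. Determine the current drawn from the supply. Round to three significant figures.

I_supply ≈ 0.889 A

Secondary of T₁: V = 480.00 × 949/2068 = 220.27 V.
Secondary of T₂: V = 220.27 × 968/2462 = 86.605 V.
Secondary of T₃: V = 86.605 × 248/1858 = 11.560 V.
I_load = 11.560/0.313 = 36.932 A, so P_out = 11.560 × 36.932 = 426.93 W.
All ideal ⇒ P_in = P_out, so I_supply = 426.93/480 = 0.889 A.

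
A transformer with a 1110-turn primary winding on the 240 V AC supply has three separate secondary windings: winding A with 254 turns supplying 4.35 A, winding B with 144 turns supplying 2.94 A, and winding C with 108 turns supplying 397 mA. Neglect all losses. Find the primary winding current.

I_p ≈ 1.42 A

V_A = 240 × 254/1110 = 54.919 V; V_B = 240 × 144/1110 = 31.135 V; V_C = 240 × 108/1110 = 23.351 V.
P_out = V_A I_A + V_B I_B + V_C I_C = 54.919×4.35 + 31.135×2.94 + 23.351×0.397 = 238.90 + 91.537 + 9.2705 = 339.71 W.
Ideal ⇒ P_in = P_out, so I_p = P_out/V_p = 339.71/240 = 1.42 A.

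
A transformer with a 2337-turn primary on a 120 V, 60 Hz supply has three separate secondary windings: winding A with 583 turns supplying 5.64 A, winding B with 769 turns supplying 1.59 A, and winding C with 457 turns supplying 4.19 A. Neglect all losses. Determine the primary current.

V_A = 120 × 583/2337 = 29.936 V; V_B = 120 × 769/2337 = 39.487 V; V_C = 120 × 457/2337 = 23.466 V.
P_out = V_A I_A + V_B I_B + V_C I_C = 29.936×5.64 + 39.487×1.59 + 23.466×4.19 = 168.84 + 62.784 + 98.322 = 329.94 W.
Ideal ⇒ P_in = P_out, so I_p = P_out/V_p = 329.94/120 = 2.75 A.

I_p ≈ 2.75 A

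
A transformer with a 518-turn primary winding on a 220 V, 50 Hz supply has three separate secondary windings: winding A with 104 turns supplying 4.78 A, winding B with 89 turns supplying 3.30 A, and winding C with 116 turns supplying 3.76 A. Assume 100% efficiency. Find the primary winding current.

I_p ≈ 2.37 A

V_A = 220 × 104/518 = 44.170 V; V_B = 220 × 89/518 = 37.799 V; V_C = 220 × 116/518 = 49.266 V.
P_out = V_A I_A + V_B I_B + V_C I_C = 44.170×4.78 + 37.799×3.30 + 49.266×3.76 = 211.13 + 124.74 + 185.24 = 521.11 W.
Ideal ⇒ P_in = P_out, so I_p = P_out/V_p = 521.11/220 = 2.37 A.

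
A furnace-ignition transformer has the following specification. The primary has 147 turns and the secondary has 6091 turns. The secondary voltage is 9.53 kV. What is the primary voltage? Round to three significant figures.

V_p ≈ 230 V

V_p/V_s = N_p/N_s, so V_p = 9530 × 147/6091 = 230 V.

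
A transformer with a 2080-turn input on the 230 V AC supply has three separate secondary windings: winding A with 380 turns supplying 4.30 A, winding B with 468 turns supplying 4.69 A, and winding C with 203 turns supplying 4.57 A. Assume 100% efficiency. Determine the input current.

V_A = 230 × 380/2080 = 42.019 V; V_B = 230 × 468/2080 = 51.750 V; V_C = 230 × 203/2080 = 22.447 V.
P_out = V_A I_A + V_B I_B + V_C I_C = 42.019×4.30 + 51.750×4.69 + 22.447×4.57 = 180.68 + 242.71 + 102.58 = 525.97 W.
Ideal ⇒ P_in = P_out, so I_in = P_out/V_in = 525.97/230 = 2.29 A.

I_in ≈ 2.29 A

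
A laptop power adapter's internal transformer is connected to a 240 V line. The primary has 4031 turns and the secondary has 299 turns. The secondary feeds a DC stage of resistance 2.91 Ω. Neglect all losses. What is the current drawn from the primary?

V_s = V_p × N_s/N_p = 240 × 299/4031 = 17.802 V.
I_s = V_s/R = 17.802/2.91 = 6.1175 A.
For an ideal transformer I_p N_p = I_s N_s, so I_p = 6.1175 × 299/4031 = 0.454 A.

I_p ≈ 0.454 A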